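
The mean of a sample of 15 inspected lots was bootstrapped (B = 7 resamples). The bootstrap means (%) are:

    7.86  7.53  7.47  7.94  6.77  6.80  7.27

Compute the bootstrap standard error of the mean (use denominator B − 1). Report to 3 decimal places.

Bootstrap SE is the standard deviation of the 7 replicate means.
Mean of replicates: (7.86 + 7.53 + 7.47 + 7.94 + 6.77 + 6.80 + 7.27) / 7 = 51.6400 / 7 = 7.3771
Sum of squared deviations: (+0.4829)² + (+0.1529)² + (+0.0929)² + (+0.5629)² + (−0.6071)² + (−0.5771)² + (−0.1071)² = 1.2951
Variance = 1.2951 / 6 = 0.2159
SE* = √0.2159

SE* = 0.465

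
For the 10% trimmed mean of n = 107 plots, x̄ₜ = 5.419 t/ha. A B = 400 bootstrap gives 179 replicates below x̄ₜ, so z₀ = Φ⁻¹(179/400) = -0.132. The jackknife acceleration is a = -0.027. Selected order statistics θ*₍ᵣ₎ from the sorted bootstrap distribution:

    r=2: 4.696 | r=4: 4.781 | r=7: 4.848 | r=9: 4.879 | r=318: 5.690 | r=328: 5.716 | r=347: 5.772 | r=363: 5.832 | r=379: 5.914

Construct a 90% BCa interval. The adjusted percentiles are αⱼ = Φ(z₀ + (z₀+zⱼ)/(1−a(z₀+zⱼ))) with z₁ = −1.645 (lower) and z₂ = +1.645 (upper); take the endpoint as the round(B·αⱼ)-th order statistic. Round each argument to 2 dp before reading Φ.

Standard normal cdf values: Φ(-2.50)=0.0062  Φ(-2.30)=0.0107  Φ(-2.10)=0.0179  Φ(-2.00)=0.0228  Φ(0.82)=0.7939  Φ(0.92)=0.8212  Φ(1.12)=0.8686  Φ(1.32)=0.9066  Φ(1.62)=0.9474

(4.879, 5.832)

Lower: z₀ + z₁ = -0.132 + (-1.645) = -1.777; 1 − a(z₀+z₁) = 1 − (-0.027)(-1.777) = 0.9520; argument = -0.132 + (-1.777)/0.9520 = -1.9986 → -2.00.
α₁ = Φ(-2.00) = 0.0228; rank = round(400 × 0.0228) = 9; θ*₍9₎ = 4.879.
Upper: z₀ + z₂ = 1.513; 1 − a(z₀+z₂) = 1.0409; argument = 1.3216 → 1.32; α₂ = 0.9066; rank = 363; θ*₍363₎ = 5.832.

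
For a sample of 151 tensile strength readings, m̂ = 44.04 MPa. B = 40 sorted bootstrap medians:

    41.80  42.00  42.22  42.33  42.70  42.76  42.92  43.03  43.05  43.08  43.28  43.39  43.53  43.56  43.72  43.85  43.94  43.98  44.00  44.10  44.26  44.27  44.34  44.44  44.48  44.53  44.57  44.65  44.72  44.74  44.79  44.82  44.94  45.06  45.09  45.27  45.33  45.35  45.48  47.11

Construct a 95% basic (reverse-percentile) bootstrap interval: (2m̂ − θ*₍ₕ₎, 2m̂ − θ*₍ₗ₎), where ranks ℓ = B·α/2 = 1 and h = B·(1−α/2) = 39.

(42.60, 46.28)

Percentile endpoints at ranks 1 and 39: θ*₍1₎ = 41.80, θ*₍39₎ = 45.48.
Basic interval reflects these around m̂:
  lower = 2 × 44.04 − 45.48 = 42.60
  upper = 2 × 44.04 − 41.80 = 46.28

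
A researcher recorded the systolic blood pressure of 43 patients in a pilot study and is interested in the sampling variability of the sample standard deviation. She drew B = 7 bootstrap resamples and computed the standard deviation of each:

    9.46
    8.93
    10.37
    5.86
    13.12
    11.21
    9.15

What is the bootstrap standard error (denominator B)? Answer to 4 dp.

SE* = 2.0743

Bootstrap SE is the standard deviation of the 7 replicate standard deviations.
Mean of replicates: (9.46 + 8.93 + 10.37 + 5.86 + 13.12 + 11.21 + 9.15) / 7 = 68.10000 / 7 = 9.72857
Sum of squared deviations: (−0.26857)² + (−0.79857)² + (+0.64143)² + (−3.86857)² + (+3.39143)² + (+1.48143)² + (−0.57857)² = 30.11829
Variance = 30.11829 / 7 = 4.30261
SE* = √4.30261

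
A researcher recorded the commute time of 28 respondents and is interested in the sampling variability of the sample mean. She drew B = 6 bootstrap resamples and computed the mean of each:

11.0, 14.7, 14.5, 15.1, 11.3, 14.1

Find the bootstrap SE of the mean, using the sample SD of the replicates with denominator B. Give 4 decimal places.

Bootstrap SE is the standard deviation of the 6 replicate means.
Mean of replicates: (11.0 + 14.7 + 14.5 + 15.1 + 11.3 + 14.1) / 6 = 80.70000 / 6 = 13.45000
Sum of squared deviations: (−2.45000)² + (+1.25000)² + (+1.05000)² + (+1.65000)² + (−2.15000)² + (+0.65000)² = 16.43500
Variance = 16.43500 / 6 = 2.73917
SE* = √2.73917

SE* = 1.6550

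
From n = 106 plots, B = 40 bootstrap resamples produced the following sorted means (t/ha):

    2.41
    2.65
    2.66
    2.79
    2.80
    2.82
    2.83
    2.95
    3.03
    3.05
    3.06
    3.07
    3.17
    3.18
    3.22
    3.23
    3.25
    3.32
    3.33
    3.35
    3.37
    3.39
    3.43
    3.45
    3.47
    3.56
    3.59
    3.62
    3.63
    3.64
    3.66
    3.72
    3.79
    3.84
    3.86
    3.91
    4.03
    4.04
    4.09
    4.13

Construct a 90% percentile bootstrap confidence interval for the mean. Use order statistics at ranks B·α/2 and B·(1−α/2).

α = 0.10; lower rank = 40 × 0.050 = 2; upper rank = 40 × 0.950 = 38.
The 2nd smallest replicate is 2.65; the 38th is 4.04.

(2.65, 4.04)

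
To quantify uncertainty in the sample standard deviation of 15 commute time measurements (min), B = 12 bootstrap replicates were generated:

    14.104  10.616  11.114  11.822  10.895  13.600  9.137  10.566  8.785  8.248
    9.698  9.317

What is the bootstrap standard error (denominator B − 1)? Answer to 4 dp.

Bootstrap SE is the standard deviation of the 12 replicate standard deviations.
Mean of replicates: (14.104 + 10.616 + 11.114 + 11.822 + 10.895 + 13.600 + 9.137 + 10.566 + 8.785 + 8.248 + 9.698 + 9.317) / 12 = 127.90200 / 12 = 10.65850
Sum of squared deviations: (+3.44550)² + (−0.04250)² + (+0.45550)² + (+1.16350)² + (+0.23650)² + (+2.94150)² + (−1.52150)² + (−0.09250)² + (−1.87350)² + (−2.41050)² + (−0.96050)² + (−1.34150)² = 36.50906
Variance = 36.50906 / 11 = 3.31901
SE* = √3.31901

SE* = 1.8218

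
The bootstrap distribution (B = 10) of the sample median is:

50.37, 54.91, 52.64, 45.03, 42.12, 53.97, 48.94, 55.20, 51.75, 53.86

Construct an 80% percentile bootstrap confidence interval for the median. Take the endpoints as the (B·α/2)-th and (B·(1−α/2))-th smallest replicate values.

Sorted replicates: 42.12, 45.03, 48.94, 50.37, 51.75, 52.64, 53.86, 53.97, 54.91, 55.20
α = 0.20; lower rank = 10 × 0.100 = 1; upper rank = 10 × 0.900 = 9.
The 1st smallest replicate is 42.12; the 9th is 54.91.

(42.12, 54.91)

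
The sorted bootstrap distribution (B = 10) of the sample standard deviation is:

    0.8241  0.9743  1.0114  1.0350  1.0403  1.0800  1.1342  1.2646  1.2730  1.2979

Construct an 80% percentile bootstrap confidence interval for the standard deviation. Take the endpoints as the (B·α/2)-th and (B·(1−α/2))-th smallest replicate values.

α = 0.20; lower rank = 10 × 0.100 = 1; upper rank = 10 × 0.900 = 9.
The 1st smallest replicate is 0.8241; the 9th is 1.2730.

(0.8241, 1.2730)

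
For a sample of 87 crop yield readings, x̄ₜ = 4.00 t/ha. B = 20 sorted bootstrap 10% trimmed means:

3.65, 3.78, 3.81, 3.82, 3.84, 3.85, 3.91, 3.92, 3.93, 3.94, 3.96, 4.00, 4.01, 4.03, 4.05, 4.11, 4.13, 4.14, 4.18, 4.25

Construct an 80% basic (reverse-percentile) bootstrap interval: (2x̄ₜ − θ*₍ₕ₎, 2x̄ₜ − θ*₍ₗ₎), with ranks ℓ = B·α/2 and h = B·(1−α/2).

Percentile endpoints at ranks 2 and 18: θ*₍2₎ = 3.78, θ*₍18₎ = 4.14.
Basic interval reflects these around x̄ₜ:
  lower = 2 × 4.00 − 4.14 = 3.86
  upper = 2 × 4.00 − 3.78 = 4.22

(3.86, 4.22)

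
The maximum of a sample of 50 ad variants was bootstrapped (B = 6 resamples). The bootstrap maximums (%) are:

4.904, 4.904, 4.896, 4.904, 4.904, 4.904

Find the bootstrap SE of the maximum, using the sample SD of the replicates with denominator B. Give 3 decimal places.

Bootstrap SE is the standard deviation of the 6 replicate maximums.
Mean of replicates: (4.904 + 4.904 + 4.896 + 4.904 + 4.904 + 4.904) / 6 = 29.41600 / 6 = 4.90267
Sum of squared deviations: (+0.00133)² + (+0.00133)² + (−0.00667)² + (+0.00133)² + (+0.00133)² + (+0.00133)² = 0.00005
Variance = 0.00005 / 6 = 0.00001
SE* = √0.00001

SE* = 0.003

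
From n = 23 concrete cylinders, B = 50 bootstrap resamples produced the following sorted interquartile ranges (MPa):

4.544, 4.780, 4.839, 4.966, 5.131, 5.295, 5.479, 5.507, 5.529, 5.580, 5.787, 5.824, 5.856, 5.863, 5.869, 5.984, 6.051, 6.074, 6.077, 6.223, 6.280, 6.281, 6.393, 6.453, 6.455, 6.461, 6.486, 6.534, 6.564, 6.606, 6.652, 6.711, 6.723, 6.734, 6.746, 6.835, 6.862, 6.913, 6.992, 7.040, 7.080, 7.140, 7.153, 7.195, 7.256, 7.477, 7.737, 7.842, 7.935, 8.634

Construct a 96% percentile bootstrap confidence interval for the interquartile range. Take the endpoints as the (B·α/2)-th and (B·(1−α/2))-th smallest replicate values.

α = 0.04; lower rank = 50 × 0.020 = 1; upper rank = 50 × 0.980 = 49.
The 1st smallest replicate is 4.544; the 49th is 7.935.

(4.544, 7.935)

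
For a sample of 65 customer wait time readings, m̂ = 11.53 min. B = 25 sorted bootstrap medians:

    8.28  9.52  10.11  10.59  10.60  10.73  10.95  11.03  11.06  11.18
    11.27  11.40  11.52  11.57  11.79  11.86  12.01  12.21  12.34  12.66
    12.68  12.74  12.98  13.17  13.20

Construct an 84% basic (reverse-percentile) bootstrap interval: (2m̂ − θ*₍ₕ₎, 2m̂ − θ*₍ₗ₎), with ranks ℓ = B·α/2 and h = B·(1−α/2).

Percentile endpoints at ranks 2 and 23: θ*₍2₎ = 9.52, θ*₍23₎ = 12.98.
Basic interval reflects these around m̂:
  lower = 2 × 11.53 − 12.98 = 10.08
  upper = 2 × 11.53 − 9.52 = 13.54

(10.08, 13.54)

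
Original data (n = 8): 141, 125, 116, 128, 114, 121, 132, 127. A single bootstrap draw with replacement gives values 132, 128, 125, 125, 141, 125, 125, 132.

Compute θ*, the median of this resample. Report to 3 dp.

θ* = 126.500

Sorted: 125, 125, 125, 125, 128, 132, 132, 141
Median = average of the two middle values = 126.500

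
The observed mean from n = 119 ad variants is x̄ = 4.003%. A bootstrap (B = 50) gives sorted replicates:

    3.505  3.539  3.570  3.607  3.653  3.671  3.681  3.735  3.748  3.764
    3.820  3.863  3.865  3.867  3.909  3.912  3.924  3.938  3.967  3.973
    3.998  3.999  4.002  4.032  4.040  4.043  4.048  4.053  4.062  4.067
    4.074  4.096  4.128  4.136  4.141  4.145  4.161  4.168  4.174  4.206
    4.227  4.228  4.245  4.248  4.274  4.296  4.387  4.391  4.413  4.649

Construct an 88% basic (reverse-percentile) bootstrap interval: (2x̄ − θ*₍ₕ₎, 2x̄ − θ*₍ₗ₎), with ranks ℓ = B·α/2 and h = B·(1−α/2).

(3.619, 4.436)

Percentile endpoints at ranks 3 and 47: θ*₍3₎ = 3.570, θ*₍47₎ = 4.387.
Basic interval reflects these around x̄:
  lower = 2 × 4.003 − 4.387 = 3.619
  upper = 2 × 4.003 − 3.570 = 4.436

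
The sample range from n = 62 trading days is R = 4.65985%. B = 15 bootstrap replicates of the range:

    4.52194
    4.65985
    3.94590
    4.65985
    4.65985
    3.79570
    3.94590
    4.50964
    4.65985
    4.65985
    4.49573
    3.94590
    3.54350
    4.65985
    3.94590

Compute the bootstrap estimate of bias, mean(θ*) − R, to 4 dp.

mean(θ*) = (4.52194 + 4.65985 + 3.94590 + 4.65985 + 4.65985 + 3.79570 + 3.94590 + 4.50964 + 4.65985 + 4.65985 + 4.49573 + 3.94590 + 3.54350 + 4.65985 + 3.94590) / 15 = 4.30728
bias = 4.30728 − 4.65985

bias = −0.3526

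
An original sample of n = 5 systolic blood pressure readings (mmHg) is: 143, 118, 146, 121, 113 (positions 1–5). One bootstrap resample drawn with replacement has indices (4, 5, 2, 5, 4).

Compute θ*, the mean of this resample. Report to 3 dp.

θ* = 117.200

Resample values: 121, 113, 118, 113, 121.
Mean = (121 + 113 + 118 + 113 + 121) / 5 = 586.0 / 5 = 117.200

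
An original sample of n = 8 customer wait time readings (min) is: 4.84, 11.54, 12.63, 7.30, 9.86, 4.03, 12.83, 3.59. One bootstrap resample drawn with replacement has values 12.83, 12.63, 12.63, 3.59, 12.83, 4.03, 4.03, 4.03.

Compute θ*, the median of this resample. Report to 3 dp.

Sorted: 3.59, 4.03, 4.03, 4.03, 12.63, 12.63, 12.83, 12.83
Median = average of the two middle values = 8.330

θ* = 8.330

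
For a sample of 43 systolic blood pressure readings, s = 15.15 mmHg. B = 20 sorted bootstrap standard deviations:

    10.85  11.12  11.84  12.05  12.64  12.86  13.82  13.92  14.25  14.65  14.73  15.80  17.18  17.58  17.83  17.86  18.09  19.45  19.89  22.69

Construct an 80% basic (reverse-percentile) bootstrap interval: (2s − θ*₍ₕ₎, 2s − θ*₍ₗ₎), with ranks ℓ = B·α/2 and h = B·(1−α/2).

(10.85, 19.18)

Percentile endpoints at ranks 2 and 18: θ*₍2₎ = 11.12, θ*₍18₎ = 19.45.
Basic interval reflects these around s:
  lower = 2 × 15.15 − 19.45 = 10.85
  upper = 2 × 15.15 − 11.12 = 19.18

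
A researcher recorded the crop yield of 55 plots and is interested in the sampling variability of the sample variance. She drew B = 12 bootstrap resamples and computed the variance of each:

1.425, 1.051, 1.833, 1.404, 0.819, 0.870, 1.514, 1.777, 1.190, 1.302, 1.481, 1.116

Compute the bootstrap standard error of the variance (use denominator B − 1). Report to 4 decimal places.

SE* = 0.3217

Bootstrap SE is the standard deviation of the 12 replicate variances.
Mean of replicates: (1.425 + 1.051 + 1.833 + 1.404 + 0.819 + 0.870 + 1.514 + 1.777 + 1.190 + 1.302 + 1.481 + 1.116) / 12 = 15.78200 / 12 = 1.31517
Sum of squared deviations: (+0.10983)² + (−0.26417)² + (+0.51783)² + (+0.08883)² + (−0.49617)² + (−0.44517)² + (+0.19883)² + (+0.46183)² + (−0.12517)² + (−0.01317)² + (+0.16583)² + (−0.19917)² = 1.13808
Variance = 1.13808 / 11 = 0.10346
SE* = √0.10346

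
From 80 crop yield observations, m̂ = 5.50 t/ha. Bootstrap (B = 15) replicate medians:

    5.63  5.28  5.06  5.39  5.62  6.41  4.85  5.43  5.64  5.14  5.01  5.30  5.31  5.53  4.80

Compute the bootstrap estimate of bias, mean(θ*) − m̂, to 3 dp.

mean(θ*) = (5.63 + 5.28 + 5.06 + 5.39 + 5.62 + 6.41 + 4.85 + 5.43 + 5.64 + 5.14 + 5.01 + 5.30 + 5.31 + 5.53 + 4.80) / 15 = 5.3600
bias = 5.3600 − 5.50

bias = −0.140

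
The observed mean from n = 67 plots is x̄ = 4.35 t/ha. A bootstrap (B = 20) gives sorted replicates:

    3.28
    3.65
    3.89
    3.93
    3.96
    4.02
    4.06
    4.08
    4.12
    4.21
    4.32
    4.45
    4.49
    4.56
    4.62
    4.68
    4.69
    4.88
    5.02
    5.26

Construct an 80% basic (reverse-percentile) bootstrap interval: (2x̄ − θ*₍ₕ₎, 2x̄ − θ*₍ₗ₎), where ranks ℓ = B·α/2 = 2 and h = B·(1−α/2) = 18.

(3.82, 5.05)

Percentile endpoints at ranks 2 and 18: θ*₍2₎ = 3.65, θ*₍18₎ = 4.88.
Basic interval reflects these around x̄:
  lower = 2 × 4.35 − 4.88 = 3.82
  upper = 2 × 4.35 − 3.65 = 5.05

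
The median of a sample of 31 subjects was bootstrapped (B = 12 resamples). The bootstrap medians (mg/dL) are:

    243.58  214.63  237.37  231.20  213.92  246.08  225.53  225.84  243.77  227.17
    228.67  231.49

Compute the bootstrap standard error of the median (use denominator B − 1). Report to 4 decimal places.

Bootstrap SE is the standard deviation of the 12 replicate medians.
Mean of replicates: (243.58 + 214.63 + 237.37 + 231.20 + 213.92 + 246.08 + 225.53 + 225.84 + 243.77 + 227.17 + 228.67 + 231.49) / 12 = 2769.25000 / 12 = 230.77083
Sum of squared deviations: (+12.80917)² + (−16.14083)² + (+6.59917)² + (+0.42917)² + (−16.85083)² + (+15.30917)² + (−5.24083)² + (−4.93083)² + (+12.99917)² + (−3.60083)² + (−2.10083)² + (+0.71917)² = 1225.31009
Variance = 1225.31009 / 11 = 111.39183
SE* = √111.39183

SE* = 10.5542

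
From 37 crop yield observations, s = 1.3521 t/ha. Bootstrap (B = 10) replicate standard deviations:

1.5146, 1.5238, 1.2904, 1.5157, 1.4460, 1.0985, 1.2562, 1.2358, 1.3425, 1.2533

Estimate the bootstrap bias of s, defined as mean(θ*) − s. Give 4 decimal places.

mean(θ*) = (1.5146 + 1.5238 + 1.2904 + 1.5157 + 1.4460 + 1.0985 + 1.2562 + 1.2358 + 1.3425 + 1.2533) / 10 = 1.34768
bias = 1.34768 − 1.3521

bias = −0.0044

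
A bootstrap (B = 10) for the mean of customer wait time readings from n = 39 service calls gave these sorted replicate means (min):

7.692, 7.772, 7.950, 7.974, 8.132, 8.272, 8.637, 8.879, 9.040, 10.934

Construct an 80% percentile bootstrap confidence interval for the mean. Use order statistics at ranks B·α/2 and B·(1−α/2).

α = 0.20; lower rank = 10 × 0.100 = 1; upper rank = 10 × 0.900 = 9.
The 1st smallest replicate is 7.692; the 9th is 9.040.

(7.692, 9.040)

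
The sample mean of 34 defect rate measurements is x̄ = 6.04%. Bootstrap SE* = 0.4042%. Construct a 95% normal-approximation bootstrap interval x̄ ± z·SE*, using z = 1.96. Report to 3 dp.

(5.248, 6.832)

Margin = 1.96 × 0.4042 = 0.7922
Interval: 6.04 ± 0.7922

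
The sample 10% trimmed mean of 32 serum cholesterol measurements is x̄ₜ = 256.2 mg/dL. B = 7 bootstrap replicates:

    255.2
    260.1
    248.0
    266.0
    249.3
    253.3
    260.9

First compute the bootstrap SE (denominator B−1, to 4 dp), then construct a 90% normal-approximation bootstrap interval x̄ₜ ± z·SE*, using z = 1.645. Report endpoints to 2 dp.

(245.42, 266.98)

Mean of replicates = 256.1143; sum of squared deviations = 257.5486; SE* = √(257.5486/6) = 6.5517
Margin = 1.645 × 6.5517 = 10.778
Interval: 256.2 ± 10.778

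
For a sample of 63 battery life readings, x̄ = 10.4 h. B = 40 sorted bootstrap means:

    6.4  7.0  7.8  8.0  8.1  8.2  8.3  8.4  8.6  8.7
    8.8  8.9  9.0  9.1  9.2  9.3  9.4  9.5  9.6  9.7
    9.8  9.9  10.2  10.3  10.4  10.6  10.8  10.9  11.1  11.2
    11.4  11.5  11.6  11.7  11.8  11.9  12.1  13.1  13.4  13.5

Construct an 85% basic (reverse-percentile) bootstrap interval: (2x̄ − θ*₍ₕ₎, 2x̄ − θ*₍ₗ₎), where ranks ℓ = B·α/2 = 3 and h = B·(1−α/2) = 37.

(8.7, 13.0)

Percentile endpoints at ranks 3 and 37: θ*₍3₎ = 7.8, θ*₍37₎ = 12.1.
Basic interval reflects these around x̄:
  lower = 2 × 10.4 − 12.1 = 8.7
  upper = 2 × 10.4 − 7.8 = 13.0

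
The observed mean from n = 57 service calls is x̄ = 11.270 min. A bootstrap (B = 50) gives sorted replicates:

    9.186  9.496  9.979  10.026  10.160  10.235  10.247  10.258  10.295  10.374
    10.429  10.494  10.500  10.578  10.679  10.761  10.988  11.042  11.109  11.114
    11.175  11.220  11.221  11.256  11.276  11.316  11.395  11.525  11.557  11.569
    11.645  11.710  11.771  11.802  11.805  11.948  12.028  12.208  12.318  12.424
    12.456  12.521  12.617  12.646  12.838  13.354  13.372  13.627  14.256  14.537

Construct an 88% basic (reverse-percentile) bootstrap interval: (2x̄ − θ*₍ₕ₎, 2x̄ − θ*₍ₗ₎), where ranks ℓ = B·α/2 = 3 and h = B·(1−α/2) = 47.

Percentile endpoints at ranks 3 and 47: θ*₍3₎ = 9.979, θ*₍47₎ = 13.372.
Basic interval reflects these around x̄:
  lower = 2 × 11.270 − 13.372 = 9.168
  upper = 2 × 11.270 − 9.979 = 12.561

(9.168, 12.561)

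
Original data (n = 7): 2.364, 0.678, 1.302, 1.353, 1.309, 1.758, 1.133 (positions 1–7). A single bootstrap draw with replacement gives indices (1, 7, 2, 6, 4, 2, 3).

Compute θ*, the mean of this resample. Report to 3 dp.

Resample values: 2.364, 1.133, 0.678, 1.758, 1.353, 0.678, 1.302.
Mean = (2.364 + 1.133 + 0.678 + 1.758 + 1.353 + 0.678 + 1.302) / 7 = 9.2660 / 7 = 1.324

θ* = 1.324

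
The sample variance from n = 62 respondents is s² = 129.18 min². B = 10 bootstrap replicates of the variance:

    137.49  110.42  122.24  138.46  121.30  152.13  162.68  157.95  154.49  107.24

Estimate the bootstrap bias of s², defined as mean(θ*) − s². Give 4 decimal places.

bias = +7.2600

mean(θ*) = (137.49 + 110.42 + 122.24 + 138.46 + 121.30 + 152.13 + 162.68 + 157.95 + 154.49 + 107.24) / 10 = 136.44000
bias = 136.44000 − 129.18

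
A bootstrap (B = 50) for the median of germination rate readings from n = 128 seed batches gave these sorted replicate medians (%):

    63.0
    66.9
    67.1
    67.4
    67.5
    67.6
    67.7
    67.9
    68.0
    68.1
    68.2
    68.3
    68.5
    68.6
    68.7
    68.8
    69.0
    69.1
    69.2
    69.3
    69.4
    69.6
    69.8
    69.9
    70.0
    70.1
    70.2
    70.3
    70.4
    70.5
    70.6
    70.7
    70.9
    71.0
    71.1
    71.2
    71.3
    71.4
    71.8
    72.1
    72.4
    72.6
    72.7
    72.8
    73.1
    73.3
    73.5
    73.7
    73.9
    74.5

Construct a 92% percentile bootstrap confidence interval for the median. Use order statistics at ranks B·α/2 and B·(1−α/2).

(66.9, 73.7)

α = 0.08; lower rank = 50 × 0.040 = 2; upper rank = 50 × 0.960 = 48.
The 2nd smallest replicate is 66.9; the 48th is 73.7.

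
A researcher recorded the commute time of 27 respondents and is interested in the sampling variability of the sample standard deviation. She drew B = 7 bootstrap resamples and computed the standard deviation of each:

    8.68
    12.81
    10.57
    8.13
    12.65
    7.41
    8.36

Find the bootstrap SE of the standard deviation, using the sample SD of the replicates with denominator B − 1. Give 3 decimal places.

SE* = 2.221

Bootstrap SE is the standard deviation of the 7 replicate standard deviations.
Mean of replicates: (8.68 + 12.81 + 10.57 + 8.13 + 12.65 + 7.41 + 8.36) / 7 = 68.6100 / 7 = 9.8014
Sum of squared deviations: (−1.1214)² + (+3.0086)² + (+0.7686)² + (−1.6714)² + (+2.8486)² + (−2.3914)² + (−1.4414)² = 29.6045
Variance = 29.6045 / 6 = 4.9341
SE* = √4.9341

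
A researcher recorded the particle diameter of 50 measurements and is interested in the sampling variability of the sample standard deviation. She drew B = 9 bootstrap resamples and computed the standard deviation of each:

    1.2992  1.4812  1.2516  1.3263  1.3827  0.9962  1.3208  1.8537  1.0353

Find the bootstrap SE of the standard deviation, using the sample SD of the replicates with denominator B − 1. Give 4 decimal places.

SE* = 0.2513

Bootstrap SE is the standard deviation of the 9 replicate standard deviations.
Mean of replicates: (1.2992 + 1.4812 + 1.2516 + 1.3263 + 1.3827 + 0.9962 + 1.3208 + 1.8537 + 1.0353) / 9 = 11.94700 / 9 = 1.32744
Sum of squared deviations: (−0.02824)² + (+0.15376)² + (−0.07584)² + (−0.00114)² + (+0.05526)² + (−0.33124)² + (−0.00664)² + (+0.52626)² + (−0.29214)² = 0.50531
Variance = 0.50531 / 8 = 0.06316
SE* = √0.06316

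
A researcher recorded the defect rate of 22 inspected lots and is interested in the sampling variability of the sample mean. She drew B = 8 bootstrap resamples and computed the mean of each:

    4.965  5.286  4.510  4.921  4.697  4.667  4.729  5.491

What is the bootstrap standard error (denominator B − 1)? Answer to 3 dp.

Bootstrap SE is the standard deviation of the 8 replicate means.
Mean of replicates: (4.965 + 5.286 + 4.510 + 4.921 + 4.697 + 4.667 + 4.729 + 5.491) / 8 = 39.2660 / 8 = 4.9082
Sum of squared deviations: (+0.0568)² + (+0.3777)² + (−0.3982)² + (+0.0128)² + (−0.2112)² + (−0.2412)² + (−0.1792)² + (+0.5827)² = 0.7792
Variance = 0.7792 / 7 = 0.1113
SE* = √0.1113

SE* = 0.334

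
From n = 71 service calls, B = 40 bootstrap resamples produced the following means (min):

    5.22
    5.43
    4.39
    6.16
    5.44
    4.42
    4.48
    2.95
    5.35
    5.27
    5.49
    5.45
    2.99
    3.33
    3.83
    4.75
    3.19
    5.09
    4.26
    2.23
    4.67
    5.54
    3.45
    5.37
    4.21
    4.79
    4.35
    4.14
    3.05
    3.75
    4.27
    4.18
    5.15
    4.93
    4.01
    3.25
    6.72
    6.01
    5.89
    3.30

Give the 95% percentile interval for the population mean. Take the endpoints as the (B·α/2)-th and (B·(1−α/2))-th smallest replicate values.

Sorted replicates: 2.23, 2.95, 2.99, 3.05, 3.19, 3.25, 3.30, 3.33, 3.45, 3.75, 3.83, 4.01, 4.14, 4.18, 4.21, 4.26, 4.27, 4.35, 4.39, 4.42, 4.48, 4.67, 4.75, 4.79, 4.93, 5.09, 5.15, 5.22, 5.27, 5.35, 5.37, 5.43, 5.44, 5.45, 5.49, 5.54, 5.89, 6.01, 6.16, 6.72
α = 0.05; lower rank = 40 × 0.025 = 1; upper rank = 40 × 0.975 = 39.
The 1st smallest replicate is 2.23; the 39th is 6.16.

(2.23, 6.16)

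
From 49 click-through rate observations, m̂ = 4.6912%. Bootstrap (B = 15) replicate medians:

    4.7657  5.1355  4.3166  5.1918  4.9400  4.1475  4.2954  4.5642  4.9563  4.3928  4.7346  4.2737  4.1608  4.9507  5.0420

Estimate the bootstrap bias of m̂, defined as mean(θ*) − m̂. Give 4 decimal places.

mean(θ*) = (4.7657 + 5.1355 + 4.3166 + 5.1918 + 4.9400 + 4.1475 + 4.2954 + 4.5642 + 4.9563 + 4.3928 + 4.7346 + 4.2737 + 4.1608 + 4.9507 + 5.0420) / 15 = 4.65784
bias = 4.65784 − 4.6912

bias = −0.0334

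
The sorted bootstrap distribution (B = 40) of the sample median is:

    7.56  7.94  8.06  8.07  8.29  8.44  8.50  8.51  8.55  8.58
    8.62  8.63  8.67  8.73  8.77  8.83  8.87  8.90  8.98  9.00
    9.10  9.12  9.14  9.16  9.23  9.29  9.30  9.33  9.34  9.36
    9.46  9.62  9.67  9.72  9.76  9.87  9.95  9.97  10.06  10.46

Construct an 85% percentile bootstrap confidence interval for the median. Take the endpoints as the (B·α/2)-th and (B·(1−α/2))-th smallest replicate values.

α = 0.15; lower rank = 40 × 0.075 = 3; upper rank = 40 × 0.925 = 37.
The 3rd smallest replicate is 8.06; the 37th is 9.95.

(8.06, 9.95)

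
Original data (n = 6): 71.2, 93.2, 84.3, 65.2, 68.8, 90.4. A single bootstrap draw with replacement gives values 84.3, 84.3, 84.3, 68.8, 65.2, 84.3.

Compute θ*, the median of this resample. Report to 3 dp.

Sorted: 65.2, 68.8, 84.3, 84.3, 84.3, 84.3
Median = average of the two middle values = 84.300

θ* = 84.300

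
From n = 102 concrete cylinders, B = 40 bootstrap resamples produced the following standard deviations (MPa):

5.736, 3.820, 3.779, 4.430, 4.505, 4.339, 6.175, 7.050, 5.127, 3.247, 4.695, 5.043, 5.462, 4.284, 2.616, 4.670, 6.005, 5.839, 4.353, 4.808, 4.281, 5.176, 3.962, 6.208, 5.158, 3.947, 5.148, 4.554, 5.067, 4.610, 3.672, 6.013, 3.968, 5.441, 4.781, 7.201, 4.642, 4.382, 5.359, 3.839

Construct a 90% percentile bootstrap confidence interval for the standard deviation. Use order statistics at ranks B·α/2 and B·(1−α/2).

Sorted replicates: 2.616, 3.247, 3.672, 3.779, 3.820, 3.839, 3.947, 3.962, 3.968, 4.281, 4.284, 4.339, 4.353, 4.382, 4.430, 4.505, 4.554, 4.610, 4.642, 4.670, 4.695, 4.781, 4.808, 5.043, 5.067, 5.127, 5.148, 5.158, 5.176, 5.359, 5.441, 5.462, 5.736, 5.839, 6.005, 6.013, 6.175, 6.208, 7.050, 7.201
α = 0.10; lower rank = 40 × 0.050 = 2; upper rank = 40 × 0.950 = 38.
The 2nd smallest replicate is 3.247; the 38th is 6.208.

(3.247, 6.208)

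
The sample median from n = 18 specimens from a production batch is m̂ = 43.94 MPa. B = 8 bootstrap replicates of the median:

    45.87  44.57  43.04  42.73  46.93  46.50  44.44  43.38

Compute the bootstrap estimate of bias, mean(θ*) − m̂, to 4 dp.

bias = +0.7425

mean(θ*) = (45.87 + 44.57 + 43.04 + 42.73 + 46.93 + 46.50 + 44.44 + 43.38) / 8 = 44.68250
bias = 44.68250 − 43.94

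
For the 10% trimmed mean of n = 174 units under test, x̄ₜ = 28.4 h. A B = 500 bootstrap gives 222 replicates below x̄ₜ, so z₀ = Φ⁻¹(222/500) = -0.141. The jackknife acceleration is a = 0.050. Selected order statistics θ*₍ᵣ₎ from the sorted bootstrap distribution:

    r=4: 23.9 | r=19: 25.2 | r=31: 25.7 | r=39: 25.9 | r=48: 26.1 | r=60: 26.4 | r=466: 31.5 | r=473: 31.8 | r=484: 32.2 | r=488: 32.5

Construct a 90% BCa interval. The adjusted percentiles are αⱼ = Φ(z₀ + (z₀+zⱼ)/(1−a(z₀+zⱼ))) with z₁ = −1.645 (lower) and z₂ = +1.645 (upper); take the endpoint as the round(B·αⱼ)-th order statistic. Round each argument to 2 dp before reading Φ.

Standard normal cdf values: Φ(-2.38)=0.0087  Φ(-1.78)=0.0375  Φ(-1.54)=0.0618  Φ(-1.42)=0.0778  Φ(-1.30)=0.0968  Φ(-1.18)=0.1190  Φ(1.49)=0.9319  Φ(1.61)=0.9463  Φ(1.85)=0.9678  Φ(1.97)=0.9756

Lower: z₀ + z₁ = -0.141 + (-1.645) = -1.786; 1 − a(z₀+z₁) = 1 − (0.050)(-1.786) = 1.0893; argument = -0.141 + (-1.786)/1.0893 = -1.7806 → -1.78.
α₁ = Φ(-1.78) = 0.0375; rank = round(500 × 0.0375) = 19; θ*₍19₎ = 25.2.
Upper: z₀ + z₂ = 1.504; 1 − a(z₀+z₂) = 0.9248; argument = 1.4853 → 1.49; α₂ = 0.9319; rank = 466; θ*₍466₎ = 31.5.

(25.2, 31.5)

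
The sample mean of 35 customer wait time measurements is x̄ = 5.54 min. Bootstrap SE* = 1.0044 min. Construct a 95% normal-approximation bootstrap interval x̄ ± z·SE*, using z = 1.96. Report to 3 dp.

Margin = 1.96 × 1.0044 = 1.9686
Interval: 5.54 ± 1.9686

(3.571, 7.509)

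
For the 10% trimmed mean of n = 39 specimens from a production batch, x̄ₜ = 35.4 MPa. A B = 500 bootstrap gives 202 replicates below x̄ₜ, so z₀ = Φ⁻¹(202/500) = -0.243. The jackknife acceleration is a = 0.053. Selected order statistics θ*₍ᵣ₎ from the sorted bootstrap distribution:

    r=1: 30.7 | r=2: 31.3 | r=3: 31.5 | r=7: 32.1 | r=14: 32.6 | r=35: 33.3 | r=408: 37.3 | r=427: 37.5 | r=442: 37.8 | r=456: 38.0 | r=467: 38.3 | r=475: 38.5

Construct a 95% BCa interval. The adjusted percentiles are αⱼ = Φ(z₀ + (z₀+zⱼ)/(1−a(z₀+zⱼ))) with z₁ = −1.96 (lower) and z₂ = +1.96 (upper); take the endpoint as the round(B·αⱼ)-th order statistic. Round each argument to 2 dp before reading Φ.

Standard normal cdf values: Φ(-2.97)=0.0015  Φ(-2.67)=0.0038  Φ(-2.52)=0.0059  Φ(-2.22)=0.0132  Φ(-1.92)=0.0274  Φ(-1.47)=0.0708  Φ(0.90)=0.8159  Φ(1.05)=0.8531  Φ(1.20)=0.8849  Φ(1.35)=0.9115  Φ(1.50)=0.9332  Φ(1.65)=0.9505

(32.1, 38.5)

Lower: z₀ + z₁ = -0.243 + (-1.960) = -2.203; 1 − a(z₀+z₁) = 1 − (0.053)(-2.203) = 1.1168; argument = -0.243 + (-2.203)/1.1168 = -2.2157 → -2.22.
α₁ = Φ(-2.22) = 0.0132; rank = round(500 × 0.0132) = 7; θ*₍7₎ = 32.1.
Upper: z₀ + z₂ = 1.717; 1 − a(z₀+z₂) = 0.9090; argument = 1.6459 → 1.65; α₂ = 0.9505; rank = 475; θ*₍475₎ = 38.5.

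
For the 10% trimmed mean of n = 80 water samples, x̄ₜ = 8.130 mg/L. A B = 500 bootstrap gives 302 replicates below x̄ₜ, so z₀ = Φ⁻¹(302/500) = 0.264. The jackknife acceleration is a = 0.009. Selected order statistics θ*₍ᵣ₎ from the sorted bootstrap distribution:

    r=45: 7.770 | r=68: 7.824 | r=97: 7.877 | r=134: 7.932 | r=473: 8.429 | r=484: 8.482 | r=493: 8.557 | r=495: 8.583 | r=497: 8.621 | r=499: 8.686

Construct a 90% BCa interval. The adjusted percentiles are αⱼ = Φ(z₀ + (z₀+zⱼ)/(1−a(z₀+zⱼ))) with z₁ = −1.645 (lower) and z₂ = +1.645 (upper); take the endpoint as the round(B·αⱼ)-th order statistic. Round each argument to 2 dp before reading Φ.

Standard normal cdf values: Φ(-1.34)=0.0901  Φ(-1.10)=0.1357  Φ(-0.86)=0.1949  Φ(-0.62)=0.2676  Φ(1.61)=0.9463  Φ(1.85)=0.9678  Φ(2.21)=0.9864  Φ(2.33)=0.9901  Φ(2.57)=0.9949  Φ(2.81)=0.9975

Lower: z₀ + z₁ = 0.264 + (-1.645) = -1.381; 1 − a(z₀+z₁) = 1 − (0.009)(-1.381) = 1.0124; argument = 0.264 + (-1.381)/1.0124 = -1.1000 → -1.10.
α₁ = Φ(-1.10) = 0.1357; rank = round(500 × 0.1357) = 68; θ*₍68₎ = 7.824.
Upper: z₀ + z₂ = 1.909; 1 − a(z₀+z₂) = 0.9828; argument = 2.2064 → 2.21; α₂ = 0.9864; rank = 493; θ*₍493₎ = 8.557.

(7.824, 8.557)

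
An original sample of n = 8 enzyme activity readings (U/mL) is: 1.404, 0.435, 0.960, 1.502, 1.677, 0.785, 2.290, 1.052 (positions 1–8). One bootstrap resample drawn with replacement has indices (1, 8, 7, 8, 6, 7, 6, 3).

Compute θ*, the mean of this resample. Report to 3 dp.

θ* = 1.327

Resample values: 1.404, 1.052, 2.290, 1.052, 0.785, 2.290, 0.785, 0.960.
Mean = (1.404 + 1.052 + 2.290 + 1.052 + 0.785 + 2.290 + 0.785 + 0.960) / 8 = 10.6180 / 8 = 1.327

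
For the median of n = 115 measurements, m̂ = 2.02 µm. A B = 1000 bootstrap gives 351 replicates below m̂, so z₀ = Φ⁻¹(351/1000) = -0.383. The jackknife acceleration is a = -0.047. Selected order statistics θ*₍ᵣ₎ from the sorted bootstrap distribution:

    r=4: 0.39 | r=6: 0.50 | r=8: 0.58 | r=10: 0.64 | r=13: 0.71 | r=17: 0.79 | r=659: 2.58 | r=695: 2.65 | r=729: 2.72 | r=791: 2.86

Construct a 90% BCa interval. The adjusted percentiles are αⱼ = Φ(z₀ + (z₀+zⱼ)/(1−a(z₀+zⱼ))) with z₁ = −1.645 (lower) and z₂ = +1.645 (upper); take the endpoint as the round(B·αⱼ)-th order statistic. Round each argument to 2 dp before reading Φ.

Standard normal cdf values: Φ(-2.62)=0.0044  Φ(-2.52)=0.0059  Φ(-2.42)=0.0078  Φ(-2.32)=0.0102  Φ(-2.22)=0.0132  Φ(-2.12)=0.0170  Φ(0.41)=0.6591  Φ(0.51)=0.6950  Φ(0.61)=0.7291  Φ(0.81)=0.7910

(0.39, 2.86)

Lower: z₀ + z₁ = -0.383 + (-1.645) = -2.028; 1 − a(z₀+z₁) = 1 − (-0.047)(-2.028) = 0.9047; argument = -0.383 + (-2.028)/0.9047 = -2.6247 → -2.62.
α₁ = Φ(-2.62) = 0.0044; rank = round(1000 × 0.0044) = 4; θ*₍4₎ = 0.39.
Upper: z₀ + z₂ = 1.262; 1 − a(z₀+z₂) = 1.0593; argument = 0.8083 → 0.81; α₂ = 0.7910; rank = 791; θ*₍791₎ = 2.86.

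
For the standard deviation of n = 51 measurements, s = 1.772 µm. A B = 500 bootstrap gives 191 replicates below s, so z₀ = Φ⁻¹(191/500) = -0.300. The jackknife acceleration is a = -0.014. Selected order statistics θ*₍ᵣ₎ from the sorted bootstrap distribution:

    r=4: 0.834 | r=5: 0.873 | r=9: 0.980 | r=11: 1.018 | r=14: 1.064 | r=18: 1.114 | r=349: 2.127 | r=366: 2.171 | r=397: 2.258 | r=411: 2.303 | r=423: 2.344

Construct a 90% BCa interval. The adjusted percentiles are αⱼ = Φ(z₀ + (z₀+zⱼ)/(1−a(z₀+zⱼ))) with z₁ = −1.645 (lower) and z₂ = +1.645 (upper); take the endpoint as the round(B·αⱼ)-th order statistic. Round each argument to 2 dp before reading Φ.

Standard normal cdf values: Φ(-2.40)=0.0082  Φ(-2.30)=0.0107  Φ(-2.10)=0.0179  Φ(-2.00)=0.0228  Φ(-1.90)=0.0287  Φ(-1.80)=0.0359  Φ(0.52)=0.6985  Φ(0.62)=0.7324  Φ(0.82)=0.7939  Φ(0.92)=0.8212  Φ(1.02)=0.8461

Lower: z₀ + z₁ = -0.300 + (-1.645) = -1.945; 1 − a(z₀+z₁) = 1 − (-0.014)(-1.945) = 0.9728; argument = -0.300 + (-1.945)/0.9728 = -2.2994 → -2.30.
α₁ = Φ(-2.30) = 0.0107; rank = round(500 × 0.0107) = 5; θ*₍5₎ = 0.873.
Upper: z₀ + z₂ = 1.345; 1 − a(z₀+z₂) = 1.0188; argument = 1.0201 → 1.02; α₂ = 0.8461; rank = 423; θ*₍423₎ = 2.344.

(0.873, 2.344)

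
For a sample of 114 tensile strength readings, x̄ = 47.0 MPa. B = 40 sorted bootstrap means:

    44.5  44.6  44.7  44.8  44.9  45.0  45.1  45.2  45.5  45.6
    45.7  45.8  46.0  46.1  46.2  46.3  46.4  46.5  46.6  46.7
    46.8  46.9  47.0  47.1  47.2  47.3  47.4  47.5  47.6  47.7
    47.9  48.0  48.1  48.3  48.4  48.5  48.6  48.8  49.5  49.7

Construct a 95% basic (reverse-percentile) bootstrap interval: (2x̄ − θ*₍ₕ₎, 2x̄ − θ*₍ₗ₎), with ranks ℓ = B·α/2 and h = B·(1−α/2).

(44.5, 49.5)

Percentile endpoints at ranks 1 and 39: θ*₍1₎ = 44.5, θ*₍39₎ = 49.5.
Basic interval reflects these around x̄:
  lower = 2 × 47.0 − 49.5 = 44.5
  upper = 2 × 47.0 − 44.5 = 49.5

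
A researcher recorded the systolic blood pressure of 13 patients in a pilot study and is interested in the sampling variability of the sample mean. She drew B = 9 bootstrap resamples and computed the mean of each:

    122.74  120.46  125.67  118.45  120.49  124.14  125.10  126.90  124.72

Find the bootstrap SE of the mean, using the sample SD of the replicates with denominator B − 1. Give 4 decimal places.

Bootstrap SE is the standard deviation of the 9 replicate means.
Mean of replicates: (122.74 + 120.46 + 125.67 + 118.45 + 120.49 + 124.14 + 125.10 + 126.90 + 124.72) / 9 = 1108.67000 / 9 = 123.18556
Sum of squared deviations: (−0.44556)² + (−2.72556)² + (+2.48444)² + (−4.73556)² + (−2.69556)² + (+0.95444)² + (+1.91444)² + (+3.71444)² + (+1.53444)² = 64.21882
Variance = 64.21882 / 8 = 8.02735
SE* = √8.02735

SE* = 2.8333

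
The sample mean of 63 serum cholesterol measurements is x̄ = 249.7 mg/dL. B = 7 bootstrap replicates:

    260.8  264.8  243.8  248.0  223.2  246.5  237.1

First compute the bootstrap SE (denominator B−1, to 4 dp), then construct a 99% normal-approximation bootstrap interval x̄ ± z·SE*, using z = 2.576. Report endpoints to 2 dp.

(213.58, 285.82)

Mean of replicates = 246.3143; sum of squared deviations = 1179.9286; SE* = √(1179.9286/6) = 14.0234
Margin = 2.576 × 14.0234 = 36.124
Interval: 249.7 ± 36.124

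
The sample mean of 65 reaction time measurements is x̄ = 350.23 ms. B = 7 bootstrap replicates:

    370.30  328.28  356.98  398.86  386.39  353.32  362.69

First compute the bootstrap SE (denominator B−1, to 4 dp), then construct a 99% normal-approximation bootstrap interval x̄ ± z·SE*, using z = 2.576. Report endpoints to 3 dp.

Mean of replicates = 365.2600; sum of squared deviations = 3186.0858; SE* = √(3186.0858/6) = 23.0437
Margin = 2.576 × 23.0437 = 59.3606
Interval: 350.23 ± 59.3606

(290.869, 409.591)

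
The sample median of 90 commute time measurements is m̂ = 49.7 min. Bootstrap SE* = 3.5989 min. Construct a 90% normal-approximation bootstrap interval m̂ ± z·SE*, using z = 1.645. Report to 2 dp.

Margin = 1.645 × 3.5989 = 5.920
Interval: 49.7 ± 5.920

(43.78, 55.62)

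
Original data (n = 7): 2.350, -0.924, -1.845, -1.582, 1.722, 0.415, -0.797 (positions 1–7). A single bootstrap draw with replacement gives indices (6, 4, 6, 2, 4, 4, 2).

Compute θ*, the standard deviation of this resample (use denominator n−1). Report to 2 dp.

θ* = 0.90

Resample values: 0.415, -1.582, 0.415, -0.924, -1.582, -1.582, -0.924.
Mean = -0.8234; sum of squared deviations = 4.8139
s² = 4.8139 / 6 = 0.8023
s = √0.8023 = 0.90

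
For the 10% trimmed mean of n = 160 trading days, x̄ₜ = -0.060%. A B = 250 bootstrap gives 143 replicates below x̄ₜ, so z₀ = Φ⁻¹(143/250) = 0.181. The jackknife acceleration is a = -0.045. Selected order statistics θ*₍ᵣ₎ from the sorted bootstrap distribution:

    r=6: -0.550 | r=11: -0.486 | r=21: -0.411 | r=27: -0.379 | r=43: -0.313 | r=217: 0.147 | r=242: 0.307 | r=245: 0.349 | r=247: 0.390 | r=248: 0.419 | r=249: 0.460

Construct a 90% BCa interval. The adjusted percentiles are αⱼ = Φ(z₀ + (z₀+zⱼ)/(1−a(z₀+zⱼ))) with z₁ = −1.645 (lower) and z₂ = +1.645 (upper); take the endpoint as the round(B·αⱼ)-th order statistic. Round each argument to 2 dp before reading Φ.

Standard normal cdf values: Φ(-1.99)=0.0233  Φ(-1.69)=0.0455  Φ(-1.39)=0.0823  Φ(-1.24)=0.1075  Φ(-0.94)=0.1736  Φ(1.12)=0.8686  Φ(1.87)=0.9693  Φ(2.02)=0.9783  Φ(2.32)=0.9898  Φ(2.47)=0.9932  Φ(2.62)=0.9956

Lower: z₀ + z₁ = 0.181 + (-1.645) = -1.464; 1 − a(z₀+z₁) = 1 − (-0.045)(-1.464) = 0.9341; argument = 0.181 + (-1.464)/0.9341 = -1.3863 → -1.39.
α₁ = Φ(-1.39) = 0.0823; rank = round(250 × 0.0823) = 21; θ*₍21₎ = -0.411.
Upper: z₀ + z₂ = 1.826; 1 − a(z₀+z₂) = 1.0822; argument = 1.8684 → 1.87; α₂ = 0.9693; rank = 242; θ*₍242₎ = 0.307.

(-0.411, 0.307)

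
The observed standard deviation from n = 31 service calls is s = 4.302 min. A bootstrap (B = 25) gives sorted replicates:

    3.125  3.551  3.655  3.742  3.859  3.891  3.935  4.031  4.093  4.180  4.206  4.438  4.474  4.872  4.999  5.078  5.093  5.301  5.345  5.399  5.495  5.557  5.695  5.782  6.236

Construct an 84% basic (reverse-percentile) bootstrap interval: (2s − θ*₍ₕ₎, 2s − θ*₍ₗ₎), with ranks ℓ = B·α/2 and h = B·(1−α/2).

Percentile endpoints at ranks 2 and 23: θ*₍2₎ = 3.551, θ*₍23₎ = 5.695.
Basic interval reflects these around s:
  lower = 2 × 4.302 − 5.695 = 2.909
  upper = 2 × 4.302 − 3.551 = 5.053

(2.909, 5.053)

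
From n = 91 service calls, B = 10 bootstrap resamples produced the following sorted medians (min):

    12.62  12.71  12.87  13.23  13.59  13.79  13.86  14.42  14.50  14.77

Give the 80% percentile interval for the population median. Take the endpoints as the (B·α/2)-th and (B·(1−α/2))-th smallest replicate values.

α = 0.20; lower rank = 10 × 0.100 = 1; upper rank = 10 × 0.900 = 9.
The 1st smallest replicate is 12.62; the 9th is 14.50.

(12.62, 14.50)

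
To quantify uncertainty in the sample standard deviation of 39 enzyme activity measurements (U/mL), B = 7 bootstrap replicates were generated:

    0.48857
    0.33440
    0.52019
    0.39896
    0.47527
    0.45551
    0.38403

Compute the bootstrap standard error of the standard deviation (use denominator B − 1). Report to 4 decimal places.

SE* = 0.0660

Bootstrap SE is the standard deviation of the 7 replicate standard deviations.
Mean of replicates: (0.48857 + 0.33440 + 0.52019 + 0.39896 + 0.47527 + 0.45551 + 0.38403) / 7 = 3.056930 / 7 = 0.436704
Sum of squared deviations: (+0.051866)² + (−0.102304)² + (+0.083486)² + (−0.037744)² + (+0.038566)² + (+0.018806)² + (−0.052674)² = 0.026166
Variance = 0.026166 / 6 = 0.004361
SE* = √0.004361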